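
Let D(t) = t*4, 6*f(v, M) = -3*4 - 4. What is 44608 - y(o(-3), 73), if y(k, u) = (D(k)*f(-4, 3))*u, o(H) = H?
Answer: 42272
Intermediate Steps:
f(v, M) = -8/3 (f(v, M) = (-3*4 - 4)/6 = (-12 - 4)/6 = (1/6)*(-16) = -8/3)
D(t) = 4*t
y(k, u) = -32*k*u/3 (y(k, u) = ((4*k)*(-8/3))*u = (-32*k/3)*u = -32*k*u/3)
44608 - y(o(-3), 73) = 44608 - (-32)*(-3)*73/3 = 44608 - 1*2336 = 44608 - 2336 = 42272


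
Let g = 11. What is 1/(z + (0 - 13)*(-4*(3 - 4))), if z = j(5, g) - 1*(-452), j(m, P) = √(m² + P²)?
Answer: 200/79927 - √146/159854 ≈ 0.0024267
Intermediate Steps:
j(m, P) = √(P² + m²)
z = 452 + √146 (z = √(11² + 5²) - 1*(-452) = √(121 + 25) + 452 = √146 + 452 = 452 + √146 ≈ 464.08)
1/(z + (0 - 13)*(-4*(3 - 4))) = 1/((452 + √146) + (0 - 13)*(-4*(3 - 4))) = 1/((452 + √146) - (-52)*(-1)) = 1/((452 + √146) - 13*4) = 1/((452 + √146) - 52) = 1/(400 + √146)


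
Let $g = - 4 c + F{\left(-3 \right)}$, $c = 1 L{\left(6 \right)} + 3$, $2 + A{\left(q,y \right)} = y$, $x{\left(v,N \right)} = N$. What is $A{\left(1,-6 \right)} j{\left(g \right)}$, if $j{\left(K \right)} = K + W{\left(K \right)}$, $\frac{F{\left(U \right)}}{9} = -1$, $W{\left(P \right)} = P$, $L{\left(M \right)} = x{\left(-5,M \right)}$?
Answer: $720$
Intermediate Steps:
$L{\left(M \right)} = M$
$A{\left(q,y \right)} = -2 + y$
$F{\left(U \right)} = -9$ ($F{\left(U \right)} = 9 \left(-1\right) = -9$)
$c = 9$ ($c = 1 \cdot 6 + 3 = 6 + 3 = 9$)
$g = -45$ ($g = \left(-4\right) 9 - 9 = -36 - 9 = -45$)
$j{\left(K \right)} = 2 K$ ($j{\left(K \right)} = K + K = 2 K$)
$A{\left(1,-6 \right)} j{\left(g \right)} = \left(-2 - 6\right) 2 \left(-45\right) = \left(-8\right) \left(-90\right) = 720$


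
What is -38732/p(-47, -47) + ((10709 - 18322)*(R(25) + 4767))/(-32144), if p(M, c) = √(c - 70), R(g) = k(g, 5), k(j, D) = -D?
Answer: 18126553/16072 + 38732*I*√13/39 ≈ 1127.8 + 3580.8*I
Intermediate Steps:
R(g) = -5 (R(g) = -1*5 = -5)
p(M, c) = √(-70 + c)
-38732/p(-47, -47) + ((10709 - 18322)*(R(25) + 4767))/(-32144) = -38732/√(-70 - 47) + ((10709 - 18322)*(-5 + 4767))/(-32144) = -38732*(-I*√13/39) - 7613*4762*(-1/32144) = -38732*(-I*√13/39) - 36253106*(-1/32144) = -(-38732)*I*√13/39 + 18126553/16072 = 38732*I*√13/39 + 18126553/16072 = 18126553/16072 + 38732*I*√13/39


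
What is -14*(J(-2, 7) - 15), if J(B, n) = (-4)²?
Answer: -14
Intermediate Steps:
J(B, n) = 16
-14*(J(-2, 7) - 15) = -14*(16 - 15) = -14*1 = -14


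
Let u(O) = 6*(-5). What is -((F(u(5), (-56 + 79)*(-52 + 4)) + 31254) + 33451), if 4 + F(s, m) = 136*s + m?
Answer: -59517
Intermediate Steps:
u(O) = -30
F(s, m) = -4 + m + 136*s (F(s, m) = -4 + (136*s + m) = -4 + (m + 136*s) = -4 + m + 136*s)
-((F(u(5), (-56 + 79)*(-52 + 4)) + 31254) + 33451) = -(((-4 + (-56 + 79)*(-52 + 4) + 136*(-30)) + 31254) + 33451) = -(((-4 + 23*(-48) - 4080) + 31254) + 33451) = -(((-4 - 1104 - 4080) + 31254) + 33451) = -((-5188 + 31254) + 33451) = -(26066 + 33451) = -1*59517 = -59517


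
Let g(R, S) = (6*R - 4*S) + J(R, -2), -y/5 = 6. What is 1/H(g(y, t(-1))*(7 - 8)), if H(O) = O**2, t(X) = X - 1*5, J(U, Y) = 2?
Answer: 1/23716 ≈ 4.2166e-5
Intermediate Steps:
t(X) = -5 + X (t(X) = X - 5 = -5 + X)
y = -30 (y = -5*6 = -30)
g(R, S) = 2 - 4*S + 6*R (g(R, S) = (6*R - 4*S) + 2 = (-4*S + 6*R) + 2 = 2 - 4*S + 6*R)
1/H(g(y, t(-1))*(7 - 8)) = 1/(((2 - 4*(-5 - 1) + 6*(-30))*(7 - 8))**2) = 1/(((2 - 4*(-6) - 180)*(-1))**2) = 1/(((2 + 24 - 180)*(-1))**2) = 1/((-154*(-1))**2) = 1/(154**2) = 1/23716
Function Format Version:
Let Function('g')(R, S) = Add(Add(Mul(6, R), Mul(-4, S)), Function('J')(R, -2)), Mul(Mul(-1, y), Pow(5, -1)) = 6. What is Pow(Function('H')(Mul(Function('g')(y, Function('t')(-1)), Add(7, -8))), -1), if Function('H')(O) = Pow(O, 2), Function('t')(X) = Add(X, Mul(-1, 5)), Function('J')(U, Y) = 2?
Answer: Rational(1, 23716) ≈ 4.2166e-5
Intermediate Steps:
Function('t')(X) = Add(-5, X) (Function('t')(X) = Add(X, -5) = Add(-5, X))
y = -30 (y = Mul(-5, 6) = -30)
Function('g')(R, S) = Add(2, Mul(-4, S), Mul(6, R)) (Function('g')(R, S) = Add(Add(Mul(6, R), Mul(-4, S)), 2) = Add(Add(Mul(-4, S), Mul(6, R)), 2) = Add(2, Mul(-4, S), Mul(6, R)))
Pow(Function('H')(Mul(Function('g')(y, Function('t')(-1)), Add(7, -8))), -1) = Pow(Pow(Mul(Add(2, Mul(-4, Add(-5, -1)), Mul(6, -30)), Add(7, -8)), 2), -1) = Pow(Pow(Mul(Add(2, Mul(-4, -6), -180), -1), 2), -1) = Pow(Pow(Mul(Add(2, 24, -180), -1), 2), -1) = Pow(Pow(Mul(-154, -1), 2), -1) = Pow(Pow(154, 2), -1) = Pow(23716, -1) = Rational(1, 23716)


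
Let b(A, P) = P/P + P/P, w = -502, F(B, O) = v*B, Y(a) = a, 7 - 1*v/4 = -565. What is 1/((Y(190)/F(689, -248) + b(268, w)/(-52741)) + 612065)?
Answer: 3197792312/1957256751708431 ≈ 1.6338e-6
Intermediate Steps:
v = 2288 (v = 28 - 4*(-565) = 28 + 2260 = 2288)
F(B, O) = 2288*B
b(A, P) = 2 (b(A, P) = 1 + 1 = 2)
1/((Y(190)/F(689, -248) + b(268, w)/(-52741)) + 612065) = 1/((190/((2288*689)) + 2/(-52741)) + 612065) = 1/((190/1576432 + 2*(-1/52741)) + 612065) = 1/((190*(1/1576432) - 2/52741) + 612065) = 1/((95/788216 - 2/52741) + 612065) = 1/(264151/3197792312 + 612065) = 1/(1957256751708431/3197792312) = 3197792312/1957256751708431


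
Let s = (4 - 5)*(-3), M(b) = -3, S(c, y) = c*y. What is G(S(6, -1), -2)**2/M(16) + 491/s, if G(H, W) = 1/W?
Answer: 1963/12 ≈ 163.58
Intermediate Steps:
s = 3 (s = -1*(-3) = 3)
G(S(6, -1), -2)**2/M(16) + 491/s = (1/(-2))**2/(-3) + 491/3 = (-1/2)**2*(-1/3) + 491*(1/3) = (1/4)*(-1/3) + 491/3 = -1/12 + 491/3 = 1963/12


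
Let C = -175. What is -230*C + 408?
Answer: 40658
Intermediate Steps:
-230*C + 408 = -230*(-175) + 408 = 40250 + 408 = 40658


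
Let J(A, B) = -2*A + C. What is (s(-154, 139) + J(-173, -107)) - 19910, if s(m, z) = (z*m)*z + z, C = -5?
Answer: -2994864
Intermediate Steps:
s(m, z) = z + m*z**2 (s(m, z) = (m*z)*z + z = m*z**2 + z = z + m*z**2)
J(A, B) = -5 - 2*A (J(A, B) = -2*A - 5 = -5 - 2*A)
(s(-154, 139) + J(-173, -107)) - 19910 = (139*(1 - 154*139) + (-5 - 2*(-173))) - 19910 = (139*(1 - 21406) + (-5 + 346)) - 19910 = (139*(-21405) + 341) - 19910 = (-2975295 + 341) - 19910 = -2974954 - 19910 = -2994864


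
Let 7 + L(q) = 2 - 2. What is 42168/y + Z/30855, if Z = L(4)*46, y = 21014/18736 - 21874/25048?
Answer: 38162645837203034/224715823365 ≈ 1.6983e+5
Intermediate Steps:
L(q) = -7 (L(q) = -7 + (2 - 2) = -7 + 0 = -7)
y = 7282963/29331208 (y = 21014*(1/18736) - 21874*1/25048 = 10507/9368 - 10937/12524 = 7282963/29331208 ≈ 0.24830)
Z = -322 (Z = -7*46 = -322)
42168/y + Z/30855 = 42168/(7282963/29331208) - 322/30855 = 42168*(29331208/7282963) - 322*1/30855 = 1236838378944/7282963 - 322/30855 = 38162645837203034/224715823365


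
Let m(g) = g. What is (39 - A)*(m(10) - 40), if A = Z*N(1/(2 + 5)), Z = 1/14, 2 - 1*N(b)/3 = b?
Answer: -56745/49 ≈ -1158.1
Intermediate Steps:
N(b) = 6 - 3*b
Z = 1/14 ≈ 0.071429
A = 39/98 (A = (6 - 3/(2 + 5))/14 = (6 - 3/7)/14 = (1/14)*(39/7) = 39/98 ≈ 0.39796)
(39 - A)*(m(10) - 40) = (39 - 1*39/98)*(10 - 40) = (39 - 39/98)*(-30) = (3783/98)*(-30) = -56745/49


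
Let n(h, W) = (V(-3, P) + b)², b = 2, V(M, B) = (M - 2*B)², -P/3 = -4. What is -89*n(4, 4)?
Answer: -47558129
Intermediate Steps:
P = 12 (P = -3*(-4) = 12)
n(h, W) = 534361 (n(h, W) = ((-1*(-3) + 2*12)² + 2)² = ((3 + 24)² + 2)² = (27² + 2)² = (729 + 2)² = 731² = 534361)
-89*n(4, 4) = -89*534361 = -47558129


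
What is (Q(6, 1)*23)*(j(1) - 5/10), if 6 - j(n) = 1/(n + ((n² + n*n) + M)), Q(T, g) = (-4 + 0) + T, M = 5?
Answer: 989/4 ≈ 247.25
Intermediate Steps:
Q(T, g) = -4 + T
j(n) = 6 - 1/(5 + n + 2*n²) (j(n) = 6 - 1/(n + ((n² + n*n) + 5)) = 6 - 1/(n + ((n² + n²) + 5)) = 6 - 1/(n + (2*n² + 5)) = 6 - 1/(n + (5 + 2*n²)) = 6 - 1/(5 + n + 2*n²))
(Q(6, 1)*23)*(j(1) - 5/10) = ((-4 + 6)*23)*((29 + 6*1 + 12*1²)/(5 + 1 + 2*1²) - 5/10) = (2*23)*((29 + 6 + 12*1)/(5 + 1 + 2*1) - 5/10) = 46*((29 + 6 + 12)/(5 + 1 + 2) - 1*½) = 46*(47/8 - ½) = 46*(43/8) = 989/4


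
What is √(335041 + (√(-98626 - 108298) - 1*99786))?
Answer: √(235255 + 34*I*√179) ≈ 485.03 + 0.469*I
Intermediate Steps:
√(335041 + (√(-98626 - 108298) - 1*99786)) = √(335041 + (√(-206924) - 99786)) = √(335041 + (34*I*√179 - 99786)) = √(335041 + (-99786 + 34*I*√179)) = √(235255 + 34*I*√179)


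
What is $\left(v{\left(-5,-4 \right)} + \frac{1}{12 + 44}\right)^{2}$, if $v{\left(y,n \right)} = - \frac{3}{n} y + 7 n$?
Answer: $\frac{3157729}{3136} \approx 1006.9$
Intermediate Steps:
$v{\left(y,n \right)} = 7 n - \frac{3 y}{n}$ ($v{\left(y,n \right)} = - \frac{3 y}{n} + 7 n = 7 n - \frac{3 y}{n}$)
$\left(v{\left(-5,-4 \right)} + \frac{1}{12 + 44}\right)^{2} = \left(\left(7 \left(-4\right) - - \frac{15}{-4}\right) + \frac{1}{12 + 44}\right)^{2} = \left(\left(-28 - \left(-15\right) \left(- \frac{1}{4}\right)\right) + \frac{1}{56}\right)^{2} = \left(\left(-28 - \frac{15}{4}\right) + \frac{1}{56}\right)^{2} = \left(- \frac{127}{4} + \frac{1}{56}\right)^{2} = \left(- \frac{1777}{56}\right)^{2} = \frac{3157729}{3136}$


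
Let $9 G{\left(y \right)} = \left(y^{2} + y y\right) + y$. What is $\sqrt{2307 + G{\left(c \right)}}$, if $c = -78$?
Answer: $\frac{\sqrt{32853}}{3} \approx 60.418$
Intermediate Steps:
$G{\left(y \right)} = \frac{y}{9} + \frac{2 y^{2}}{9}$ ($G{\left(y \right)} = \frac{\left(y^{2} + y y\right) + y}{9} = \frac{\left(y^{2} + y^{2}\right) + y}{9} = \frac{2 y^{2} + y}{9} = \frac{y + 2 y^{2}}{9} = \frac{y}{9} + \frac{2 y^{2}}{9}$)
$\sqrt{2307 + G{\left(c \right)}} = \sqrt{2307 + \frac{1}{9} \left(-78\right) \left(1 + 2 \left(-78\right)\right)} = \sqrt{2307 + \frac{1}{9} \left(-78\right) \left(1 - 156\right)} = \sqrt{2307 + \frac{1}{9} \left(-78\right) \left(-155\right)} = \sqrt{2307 + \frac{4030}{3}} = \sqrt{\frac{10951}{3}} = \frac{\sqrt{32853}}{3}$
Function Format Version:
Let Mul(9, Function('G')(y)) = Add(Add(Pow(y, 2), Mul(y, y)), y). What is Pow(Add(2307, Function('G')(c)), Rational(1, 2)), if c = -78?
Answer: Mul(Rational(1, 3), Pow(32853, Rational(1, 2))) ≈ 60.418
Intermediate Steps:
Function('G')(y) = Add(Mul(Rational(1, 9), y), Mul(Rational(2, 9), Pow(y, 2))) (Function('G')(y) = Mul(Rational(1, 9), Add(Add(Pow(y, 2), Mul(y, y)), y)) = Mul(Rational(1, 9), Add(Add(Pow(y, 2), Pow(y, 2)), y)) = Mul(Rational(1, 9), Add(Mul(2, Pow(y, 2)), y)) = Mul(Rational(1, 9), Add(y, Mul(2, Pow(y, 2)))) = Add(Mul(Rational(1, 9), y), Mul(Rational(2, 9), Pow(y, 2))))
Pow(Add(2307, Function('G')(c)), Rational(1, 2)) = Pow(Add(2307, Mul(Rational(1, 9), -78, Add(1, Mul(2, -78)))), Rational(1, 2)) = Pow(Add(2307, Mul(Rational(1, 9), -78, Add(1, -156))), Rational(1, 2)) = Pow(Add(2307, Mul(Rational(1, 9), -78, -155)), Rational(1, 2)) = Pow(Add(2307, Rational(4030, 3)), Rational(1, 2)) = Pow(Rational(10951, 3), Rational(1, 2)) = Mul(Rational(1, 3), Pow(32853, Rational(1, 2)))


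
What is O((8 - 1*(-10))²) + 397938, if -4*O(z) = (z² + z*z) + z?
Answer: 345369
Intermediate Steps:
O(z) = -z²/2 - z/4 (O(z) = -((z² + z*z) + z)/4 = -((z² + z²) + z)/4 = -(2*z² + z)/4 = -(z + 2*z²)/4 = -z²/2 - z/4)
O((8 - 1*(-10))²) + 397938 = -(8 - 1*(-10))²*(1 + 2*(8 - 1*(-10))²)/4 + 397938 = -(8 + 10)²*(1 + 2*(8 + 10)²)/4 + 397938 = -¼*18²*(1 + 2*18²) + 397938 = -¼*324*(1 + 2*324) + 397938 = -¼*324*(1 + 648) + 397938 = -¼*324*649 + 397938 = -52569 + 397938 = 345369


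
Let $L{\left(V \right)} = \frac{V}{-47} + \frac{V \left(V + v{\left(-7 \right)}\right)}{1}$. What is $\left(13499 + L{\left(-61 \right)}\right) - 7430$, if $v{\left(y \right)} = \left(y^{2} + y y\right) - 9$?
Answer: $\frac{205028}{47} \approx 4362.3$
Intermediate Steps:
$v{\left(y \right)} = -9 + 2 y^{2}$ ($v{\left(y \right)} = \left(y^{2} + y^{2}\right) - 9 = 2 y^{2} - 9 = -9 + 2 y^{2}$)
$L{\left(V \right)} = - \frac{V}{47} + V \left(89 + V\right)$ ($L{\left(V \right)} = \frac{V}{-47} + \frac{V \left(V - \left(9 - 2 \left(-7\right)^{2}\right)\right)}{1} = V \left(- \frac{1}{47}\right) + V \left(V + \left(-9 + 2 \cdot 49\right)\right) 1 = - \frac{V}{47} + V \left(V + \left(-9 + 98\right)\right) 1 = - \frac{V}{47} + V \left(V + 89\right) 1 = - \frac{V}{47} + V \left(89 + V\right) 1 = - \frac{V}{47} + V \left(89 + V\right)$)
$\left(13499 + L{\left(-61 \right)}\right) - 7430 = \left(13499 + \frac{1}{47} \left(-61\right) \left(4182 + 47 \left(-61\right)\right)\right) - 7430 = \left(13499 + \frac{1}{47} \left(-61\right) \left(4182 - 2867\right)\right) - 7430 = \left(13499 + \frac{1}{47} \left(-61\right) 1315\right) - 7430 = \left(13499 - \frac{80215}{47}\right) - 7430 = \frac{554238}{47} - 7430 = \frac{205028}{47}$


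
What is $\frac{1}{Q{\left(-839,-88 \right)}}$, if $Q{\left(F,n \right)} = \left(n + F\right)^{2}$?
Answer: $\frac{1}{859329} \approx 1.1637 \cdot 10^{-6}$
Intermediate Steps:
$Q{\left(F,n \right)} = \left(F + n\right)^{2}$
$\frac{1}{Q{\left(-839,-88 \right)}} = \frac{1}{\left(-839 - 88\right)^{2}} = \frac{1}{\left(-927\right)^{2}} = \frac{1}{859329}$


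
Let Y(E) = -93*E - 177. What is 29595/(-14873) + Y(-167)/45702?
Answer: -62455036/37762547 ≈ -1.6539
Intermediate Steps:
Y(E) = -177 - 93*E
29595/(-14873) + Y(-167)/45702 = 29595/(-14873) + (-177 - 93*(-167))/45702 = 29595*(-1/14873) + (-177 + 15531)*(1/45702) = -29595/14873 + 15354*(1/45702) = -29595/14873 + 853/2539 = -62455036/37762547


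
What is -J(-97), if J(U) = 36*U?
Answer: 3492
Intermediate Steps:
-J(-97) = -36*(-97) = -1*(-3492) = 3492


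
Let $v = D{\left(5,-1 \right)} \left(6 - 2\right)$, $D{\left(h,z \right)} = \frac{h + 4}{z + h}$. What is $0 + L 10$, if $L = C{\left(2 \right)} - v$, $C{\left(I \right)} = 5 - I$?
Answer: $-60$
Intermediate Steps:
$D{\left(h,z \right)} = \frac{4 + h}{h + z}$
$v = 9$ ($v = \frac{4 + 5}{5 - 1} \left(6 - 2\right) = \frac{1}{4} \cdot 9 \cdot 4 = \frac{9}{4} \cdot 4 = 9$)
$L = -6$ ($L = \left(5 - 2\right) - 9 = 3 - 9 = -6$)
$0 + L 10 = 0 - 60 = -60$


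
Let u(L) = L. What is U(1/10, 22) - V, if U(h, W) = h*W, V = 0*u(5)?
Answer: 11/5 ≈ 2.2000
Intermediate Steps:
V = 0 (V = 0*5 = 0)
U(h, W) = W*h
U(1/10, 22) - V = 22/10 - 1*0 = 22*(1/10) + 0 = 11/5 + 0 = 11/5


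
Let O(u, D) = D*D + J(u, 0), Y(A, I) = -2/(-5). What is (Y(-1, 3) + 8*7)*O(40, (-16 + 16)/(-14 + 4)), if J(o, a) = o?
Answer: 2256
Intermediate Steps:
Y(A, I) = 2/5 (Y(A, I) = -2*(-1/5) = 2/5)
O(u, D) = u + D**2 (O(u, D) = D*D + u = D**2 + u = u + D**2)
(Y(-1, 3) + 8*7)*O(40, (-16 + 16)/(-14 + 4)) = (2/5 + 8*7)*(40 + ((-16 + 16)/(-14 + 4))**2) = (2/5 + 56)*(40 + (0/(-10))**2) = 282*(40 + (0*(-1/10))**2)/5 = 282*(40 + 0**2)/5 = 282*(40 + 0)/5 = (282/5)*40 = 2256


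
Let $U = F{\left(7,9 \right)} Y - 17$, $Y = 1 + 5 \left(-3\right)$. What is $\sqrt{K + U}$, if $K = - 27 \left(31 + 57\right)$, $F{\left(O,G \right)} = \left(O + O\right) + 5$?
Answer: $i \sqrt{2659} \approx 51.565 i$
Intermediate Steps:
$F{\left(O,G \right)} = 5 + 2 O$ ($F{\left(O,G \right)} = 2 O + 5 = 5 + 2 O$)
$Y = -14$ ($Y = 1 - 15 = -14$)
$K = -2376$ ($K = \left(-27\right) 88 = -2376$)
$U = -283$ ($U = \left(5 + 2 \cdot 7\right) \left(-14\right) - 17 = \left(5 + 14\right) \left(-14\right) - 17 = 19 \left(-14\right) - 17 = -266 - 17 = -283$)
$\sqrt{K + U} = \sqrt{-2376 - 283} = \sqrt{-2659} = i \sqrt{2659}$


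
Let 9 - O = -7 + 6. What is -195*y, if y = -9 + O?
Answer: -195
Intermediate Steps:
O = 10 (O = 9 - (-7 + 6) = 9 - 1*(-1) = 9 + 1 = 10)
y = 1 (y = -9 + 10 = 1)
-195*y = -195*1 = -195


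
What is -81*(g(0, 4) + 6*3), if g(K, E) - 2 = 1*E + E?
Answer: -2268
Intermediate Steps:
g(K, E) = 2 + 2*E (g(K, E) = 2 + (1*E + E) = 2 + (E + E) = 2 + 2*E)
-81*(g(0, 4) + 6*3) = -81*((2 + 2*4) + 6*3) = -81*((2 + 8) + 18) = -81*(10 + 18) = -81*28 = -2268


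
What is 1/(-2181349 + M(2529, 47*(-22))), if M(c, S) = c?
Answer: -1/2178820 ≈ -4.5896e-7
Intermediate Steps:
1/(-2181349 + M(2529, 47*(-22))) = 1/(-2181349 + 2529) = 1/(-2178820) = -1/2178820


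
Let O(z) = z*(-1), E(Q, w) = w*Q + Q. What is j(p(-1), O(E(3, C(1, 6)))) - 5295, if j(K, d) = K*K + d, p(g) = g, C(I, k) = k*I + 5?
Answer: -5330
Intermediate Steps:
C(I, k) = 5 + I*k (C(I, k) = I*k + 5 = 5 + I*k)
E(Q, w) = Q + Q*w (E(Q, w) = Q*w + Q = Q + Q*w)
O(z) = -z
j(K, d) = d + K² (j(K, d) = K² + d = d + K²)
j(p(-1), O(E(3, C(1, 6)))) - 5295 = (-3*(1 + (5 + 1*6)) + (-1)²) - 5295 = (-3*(1 + (5 + 6)) + 1) - 5295 = (-3*(1 + 11) + 1) - 5295 = (-3*12 + 1) - 5295 = (-1*36 + 1) - 5295 = (-36 + 1) - 5295 = -35 - 5295 = -5330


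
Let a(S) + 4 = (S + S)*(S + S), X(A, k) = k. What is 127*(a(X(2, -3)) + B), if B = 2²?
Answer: 4572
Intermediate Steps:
a(S) = -4 + 4*S² (a(S) = -4 + (S + S)*(S + S) = -4 + (2*S)*(2*S) = -4 + 4*S²)
B = 4
127*(a(X(2, -3)) + B) = 127*((-4 + 4*(-3)²) + 4) = 127*((-4 + 4*9) + 4) = 127*((-4 + 36) + 4) = 127*(32 + 4) = 127*36 = 4572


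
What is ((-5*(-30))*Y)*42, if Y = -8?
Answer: -50400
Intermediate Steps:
((-5*(-30))*Y)*42 = (-5*(-30)*(-8))*42 = (150*(-8))*42 = -1200*42 = -50400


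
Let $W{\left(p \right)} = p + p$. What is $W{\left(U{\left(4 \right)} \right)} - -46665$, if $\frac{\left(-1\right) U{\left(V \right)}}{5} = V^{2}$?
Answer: $46505$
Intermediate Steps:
$U{\left(V \right)} = - 5 V^{2}$
$W{\left(p \right)} = 2 p$
$W{\left(U{\left(4 \right)} \right)} - -46665 = 2 \left(- 5 \cdot 4^{2}\right) - -46665 = 2 \left(\left(-5\right) 16\right) + 46665 = 2 \left(-80\right) + 46665 = -160 + 46665 = 46505$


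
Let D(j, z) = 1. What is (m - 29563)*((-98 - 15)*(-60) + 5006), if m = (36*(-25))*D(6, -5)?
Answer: -359036918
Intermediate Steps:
m = -900 (m = (36*(-25))*1 = -900*1 = -900)
(m - 29563)*((-98 - 15)*(-60) + 5006) = (-900 - 29563)*((-98 - 15)*(-60) + 5006) = -30463*(-113*(-60) + 5006) = -30463*(6780 + 5006) = -30463*11786 = -359036918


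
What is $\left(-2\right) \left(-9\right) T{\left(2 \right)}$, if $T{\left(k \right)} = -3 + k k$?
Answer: $18$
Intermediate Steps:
$T{\left(k \right)} = -3 + k^{2}$
$\left(-2\right) \left(-9\right) T{\left(2 \right)} = \left(-2\right) \left(-9\right) \left(-3 + 2^{2}\right) = 18 \left(-3 + 4\right) = 18 \cdot 1 = 18$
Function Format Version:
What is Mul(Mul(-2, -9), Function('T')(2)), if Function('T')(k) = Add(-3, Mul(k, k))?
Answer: 18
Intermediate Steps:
Function('T')(k) = Add(-3, Pow(k, 2))
Mul(Mul(-2, -9), Function('T')(2)) = Mul(Mul(-2, -9), Add(-3, Pow(2, 2))) = Mul(18, Add(-3, 4)) = Mul(18, 1) = 18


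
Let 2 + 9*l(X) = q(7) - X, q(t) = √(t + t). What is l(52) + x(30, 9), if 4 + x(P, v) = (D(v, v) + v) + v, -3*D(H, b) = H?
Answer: 5 + √14/9 ≈ 5.4157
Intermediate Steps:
D(H, b) = -H/3
x(P, v) = -4 + 5*v/3 (x(P, v) = -4 + ((-v/3 + v) + v) = -4 + (2*v/3 + v) = -4 + 5*v/3)
q(t) = √2*√t (q(t) = √(2*t) = √2*√t)
l(X) = -2/9 - X/9 + √14/9 (l(X) = -2/9 + (√2*√7 - X)/9 = -2/9 + (√14 - X)/9 = -2/9 + (-X/9 + √14/9) = -2/9 - X/9 + √14/9)
l(52) + x(30, 9) = (-2/9 - ⅑*52 + √14/9) + (-4 + (5/3)*9) = (-2/9 - 52/9 + √14/9) + (-4 + 15) = (-6 + √14/9) + 11 = 5 + √14/9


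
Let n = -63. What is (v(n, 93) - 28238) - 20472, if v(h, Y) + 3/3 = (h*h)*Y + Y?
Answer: 320499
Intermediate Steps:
v(h, Y) = -1 + Y + Y*h² (v(h, Y) = -1 + ((h*h)*Y + Y) = -1 + (h²*Y + Y) = -1 + (Y*h² + Y) = -1 + (Y + Y*h²) = -1 + Y + Y*h²)
(v(n, 93) - 28238) - 20472 = ((-1 + 93 + 93*(-63)²) - 28238) - 20472 = ((-1 + 93 + 93*3969) - 28238) - 20472 = ((-1 + 93 + 369117) - 28238) - 20472 = (369209 - 28238) - 20472 = 340971 - 20472 = 320499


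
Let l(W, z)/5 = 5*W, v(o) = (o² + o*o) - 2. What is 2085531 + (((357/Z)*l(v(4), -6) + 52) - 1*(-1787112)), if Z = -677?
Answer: 2621546765/677 ≈ 3.8723e+6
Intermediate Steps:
v(o) = -2 + 2*o² (v(o) = (o² + o²) - 2 = 2*o² - 2 = -2 + 2*o²)
l(W, z) = 25*W (l(W, z) = 5*(5*W) = 25*W)
2085531 + (((357/Z)*l(v(4), -6) + 52) - 1*(-1787112)) = 2085531 + (((357/(-677))*(25*(-2 + 2*4²)) + 52) - 1*(-1787112)) = 2085531 + (((357*(-1/677))*(25*(-2 + 2*16)) + 52) + 1787112) = 2085531 + ((-8925*(-2 + 32)/677 + 52) + 1787112) = 2085531 + ((-8925*30/677 + 52) + 1787112) = 2085531 + ((-357/677*750 + 52) + 1787112) = 2085531 + ((-267750/677 + 52) + 1787112) = 2085531 + (-232546/677 + 1787112) = 2085531 + 1209642278/677 = 2621546765/677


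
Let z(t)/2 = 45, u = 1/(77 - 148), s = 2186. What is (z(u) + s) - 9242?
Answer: -6966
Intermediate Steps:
u = -1/71 (u = 1/(-71) = -1/71 ≈ -0.014085)
z(t) = 90 (z(t) = 2*45 = 90)
(z(u) + s) - 9242 = (90 + 2186) - 9242 = 2276 - 9242 = -6966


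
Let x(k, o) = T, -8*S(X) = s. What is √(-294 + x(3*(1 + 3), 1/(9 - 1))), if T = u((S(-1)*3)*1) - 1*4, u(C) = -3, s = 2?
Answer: I*√301 ≈ 17.349*I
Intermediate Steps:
S(X) = -¼ (S(X) = -⅛*2 = -¼)
T = -7 (T = -3 - 1*4 = -3 - 4 = -7)
x(k, o) = -7
√(-294 + x(3*(1 + 3), 1/(9 - 1))) = √(-294 - 7) = √(-301) = I*√301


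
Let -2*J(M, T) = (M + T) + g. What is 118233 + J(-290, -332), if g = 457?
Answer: 236631/2 ≈ 1.1832e+5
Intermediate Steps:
J(M, T) = -457/2 - M/2 - T/2 (J(M, T) = -((M + T) + 457)/2 = -(457 + M + T)/2 = -457/2 - M/2 - T/2)
118233 + J(-290, -332) = 118233 + (-457/2 - ½*(-290) - ½*(-332)) = 118233 + (-457/2 + 145 + 166) = 118233 + 165/2 = 236631/2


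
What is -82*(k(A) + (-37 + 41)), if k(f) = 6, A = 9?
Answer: -820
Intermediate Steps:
-82*(k(A) + (-37 + 41)) = -82*(6 + (-37 + 41)) = -82*(6 + 4) = -82*10 = -820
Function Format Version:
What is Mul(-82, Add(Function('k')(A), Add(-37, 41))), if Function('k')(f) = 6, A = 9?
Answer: -820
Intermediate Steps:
Mul(-82, Add(Function('k')(A), Add(-37, 41))) = Mul(-82, Add(6, Add(-37, 41))) = Mul(-82, Add(6, 4)) = Mul(-82, 10) = -820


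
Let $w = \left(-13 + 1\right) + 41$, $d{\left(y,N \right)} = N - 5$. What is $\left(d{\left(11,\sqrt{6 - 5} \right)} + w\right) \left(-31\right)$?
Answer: $-775$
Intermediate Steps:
$d{\left(y,N \right)} = -5 + N$ ($d{\left(y,N \right)} = N - 5 = -5 + N$)
$w = 29$ ($w = -12 + 41 = 29$)
$\left(d{\left(11,\sqrt{6 - 5} \right)} + w\right) \left(-31\right) = \left(\left(-5 + \sqrt{6 - 5}\right) + 29\right) \left(-31\right) = \left(\left(-5 + \sqrt{1}\right) + 29\right) \left(-31\right) = \left(\left(-5 + 1\right) + 29\right) \left(-31\right) = \left(-4 + 29\right) \left(-31\right) = 25 \left(-31\right) = -775$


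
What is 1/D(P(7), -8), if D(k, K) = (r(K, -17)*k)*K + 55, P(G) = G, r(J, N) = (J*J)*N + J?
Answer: 1/61431 ≈ 1.6278e-5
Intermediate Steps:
r(J, N) = J + N*J**2 (r(J, N) = J**2*N + J = N*J**2 + J = J + N*J**2)
D(k, K) = 55 + k*K**2*(1 - 17*K) (D(k, K) = ((K*(1 + K*(-17)))*k)*K + 55 = ((K*(1 - 17*K))*k)*K + 55 = (K*k*(1 - 17*K))*K + 55 = k*K**2*(1 - 17*K) + 55 = 55 + k*K**2*(1 - 17*K))
1/D(P(7), -8) = 1/(55 + 7*(-8)**2*(1 - 17*(-8))) = 1/(55 + 7*64*(1 + 136)) = 1/(55 + 7*64*137) = 1/(55 + 61376) = 1/61431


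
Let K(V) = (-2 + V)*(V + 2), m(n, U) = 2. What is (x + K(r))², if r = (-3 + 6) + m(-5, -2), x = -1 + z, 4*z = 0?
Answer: 400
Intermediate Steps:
z = 0 (z = (¼)*0 = 0)
x = -1 (x = -1 + 0 = -1)
r = 5 (r = (-3 + 6) + 2 = 3 + 2 = 5)
K(V) = (-2 + V)*(2 + V)
(x + K(r))² = (-1 + (-4 + 5²))² = (-1 + (-4 + 25))² = (-1 + 21)² = 20² = 400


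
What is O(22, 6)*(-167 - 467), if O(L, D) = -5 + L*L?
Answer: -303686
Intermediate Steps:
O(L, D) = -5 + L²
O(22, 6)*(-167 - 467) = (-5 + 22²)*(-167 - 467) = (-5 + 484)*(-634) = 479*(-634) = -303686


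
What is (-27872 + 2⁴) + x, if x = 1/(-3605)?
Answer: -100420881/3605 ≈ -27856.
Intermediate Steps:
x = -1/3605 ≈ -0.00027739
(-27872 + 2⁴) + x = (-27872 + 2⁴) - 1/3605 = (-27872 + 16) - 1/3605 = -27856 - 1/3605 = -100420881/3605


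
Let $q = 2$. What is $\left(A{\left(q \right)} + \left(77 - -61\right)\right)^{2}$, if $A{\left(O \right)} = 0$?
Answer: $19044$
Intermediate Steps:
$\left(A{\left(q \right)} + \left(77 - -61\right)\right)^{2} = \left(0 + \left(77 - -61\right)\right)^{2} = \left(0 + \left(77 + 61\right)\right)^{2} = \left(0 + 138\right)^{2} = 138^{2} = 19044$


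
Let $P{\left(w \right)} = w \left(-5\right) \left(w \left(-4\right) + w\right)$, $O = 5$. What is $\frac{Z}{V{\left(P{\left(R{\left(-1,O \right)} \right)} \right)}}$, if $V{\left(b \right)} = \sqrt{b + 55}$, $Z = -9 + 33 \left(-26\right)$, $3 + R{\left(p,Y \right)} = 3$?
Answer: $- \frac{867 \sqrt{55}}{55} \approx -116.91$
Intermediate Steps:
$R{\left(p,Y \right)} = 0$ ($R{\left(p,Y \right)} = -3 + 3 = 0$)
$P{\left(w \right)} = 15 w^{2}$ ($P{\left(w \right)} = - 5 w \left(- 4 w + w\right) = - 5 w \left(- 3 w\right) = 15 w^{2}$)
$Z = -867$ ($Z = -9 - 858 = -867$)
$V{\left(b \right)} = \sqrt{55 + b}$
$\frac{Z}{V{\left(P{\left(R{\left(-1,O \right)} \right)} \right)}} = - \frac{867}{\sqrt{55 + 15 \cdot 0^{2}}} = - \frac{867}{\sqrt{55 + 15 \cdot 0}} = - \frac{867}{\sqrt{55 + 0}} = - \frac{867}{\sqrt{55}} = - 867 \frac{\sqrt{55}}{55} = - \frac{867 \sqrt{55}}{55}$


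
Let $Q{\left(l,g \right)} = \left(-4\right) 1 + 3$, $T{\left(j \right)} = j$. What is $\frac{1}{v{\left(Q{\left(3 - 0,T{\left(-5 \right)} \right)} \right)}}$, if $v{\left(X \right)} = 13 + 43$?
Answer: $\frac{1}{56} \approx 0.017857$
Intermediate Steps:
$Q{\left(l,g \right)} = -1$ ($Q{\left(l,g \right)} = -4 + 3 = -1$)
$v{\left(X \right)} = 56$
$\frac{1}{v{\left(Q{\left(3 - 0,T{\left(-5 \right)} \right)} \right)}} = \frac{1}{56}$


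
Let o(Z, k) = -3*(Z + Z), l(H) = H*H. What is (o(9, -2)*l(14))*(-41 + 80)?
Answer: -412776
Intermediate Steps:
l(H) = H²
o(Z, k) = -6*Z
(o(9, -2)*l(14))*(-41 + 80) = (-6*9*14²)*(-41 + 80) = -54*196*39 = -10584*39 = -412776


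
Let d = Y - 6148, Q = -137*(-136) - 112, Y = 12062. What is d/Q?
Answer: 2957/9260 ≈ 0.31933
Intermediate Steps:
Q = 18520 (Q = 18632 - 112 = 18520)
d = 5914 (d = 12062 - 6148 = 5914)
d/Q = 5914/18520 = 5914*(1/18520) = 2957/9260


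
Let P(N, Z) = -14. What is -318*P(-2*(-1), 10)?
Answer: 4452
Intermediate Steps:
-318*P(-2*(-1), 10) = -318*(-14) = 4452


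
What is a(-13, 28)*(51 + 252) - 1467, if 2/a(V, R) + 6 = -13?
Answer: -28479/19 ≈ -1498.9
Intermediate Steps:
a(V, R) = -2/19 (a(V, R) = 2/(-6 - 13) = 2/(-19) = 2*(-1/19) = -2/19)
a(-13, 28)*(51 + 252) - 1467 = -2*(51 + 252)/19 - 1467 = -2/19*303 - 1467 = -606/19 - 1467 = -28479/19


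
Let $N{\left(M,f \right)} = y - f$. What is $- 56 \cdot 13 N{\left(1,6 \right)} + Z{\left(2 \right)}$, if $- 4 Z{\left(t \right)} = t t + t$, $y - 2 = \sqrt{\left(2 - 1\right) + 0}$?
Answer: $\frac{4365}{2} \approx 2182.5$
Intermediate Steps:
$y = 3$ ($y = 2 + \sqrt{\left(2 - 1\right) + 0} = 2 + \sqrt{1 + 0} = 2 + \sqrt{1} = 2 + 1 = 3$)
$N{\left(M,f \right)} = 3 - f$
$Z{\left(t \right)} = - \frac{t}{4} - \frac{t^{2}}{4}$ ($Z{\left(t \right)} = - \frac{t t + t}{4} = - \frac{t^{2} + t}{4} = - \frac{t + t^{2}}{4} = - \frac{t}{4} - \frac{t^{2}}{4}$)
$- 56 \cdot 13 N{\left(1,6 \right)} + Z{\left(2 \right)} = - 56 \cdot 13 \left(3 - 6\right) - \frac{1 + 2}{2} = - 56 \cdot 13 \left(3 - 6\right) - \frac{1}{2} \cdot 3 = - 56 \cdot 13 \left(-3\right) - \frac{3}{2} = \left(-56\right) \left(-39\right) - \frac{3}{2} = 2184 - \frac{3}{2} = \frac{4365}{2}$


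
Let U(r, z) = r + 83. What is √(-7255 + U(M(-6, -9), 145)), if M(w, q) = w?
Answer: I*√7178 ≈ 84.723*I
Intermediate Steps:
U(r, z) = 83 + r
√(-7255 + U(M(-6, -9), 145)) = √(-7255 + (83 - 6)) = √(-7255 + 77) = √(-7178) = I*√7178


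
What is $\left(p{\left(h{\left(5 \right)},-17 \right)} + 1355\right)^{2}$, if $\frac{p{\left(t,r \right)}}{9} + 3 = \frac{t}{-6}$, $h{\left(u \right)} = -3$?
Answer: $\frac{7102225}{4} \approx 1.7756 \cdot 10^{6}$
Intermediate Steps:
$p{\left(t,r \right)} = -27 - \frac{3 t}{2}$ ($p{\left(t,r \right)} = -27 + 9 \frac{t}{-6} = -27 + 9 t \left(- \frac{1}{6}\right) = -27 + 9 \left(- \frac{t}{6}\right) = -27 - \frac{3 t}{2}$)
$\left(p{\left(h{\left(5 \right)},-17 \right)} + 1355\right)^{2} = \left(\left(-27 - - \frac{9}{2}\right) + 1355\right)^{2} = \left(\left(-27 + \frac{9}{2}\right) + 1355\right)^{2} = \left(- \frac{45}{2} + 1355\right)^{2} = \left(\frac{2665}{2}\right)^{2} = \frac{7102225}{4}$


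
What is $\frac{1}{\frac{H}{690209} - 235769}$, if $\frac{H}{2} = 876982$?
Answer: $- \frac{690209}{162728131757} \approx -4.2415 \cdot 10^{-6}$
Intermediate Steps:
$H = 1753964$ ($H = 2 \cdot 876982 = 1753964$)
$\frac{1}{\frac{H}{690209} - 235769} = \frac{1}{\frac{1753964}{690209} - 235769} = \frac{1}{- \frac{162728131757}{690209}} = - \frac{690209}{162728131757}$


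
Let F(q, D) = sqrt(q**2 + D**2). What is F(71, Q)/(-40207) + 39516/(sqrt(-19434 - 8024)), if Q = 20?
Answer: -sqrt(5441)/40207 - 19758*I*sqrt(27458)/13729 ≈ -0.0018346 - 238.47*I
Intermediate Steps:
F(q, D) = sqrt(D**2 + q**2)
F(71, Q)/(-40207) + 39516/(sqrt(-19434 - 8024)) = sqrt(20**2 + 71**2)/(-40207) + 39516/(sqrt(-19434 - 8024)) = sqrt(400 + 5041)*(-1/40207) + 39516/(sqrt(-27458)) = sqrt(5441)*(-1/40207) + 39516/((I*sqrt(27458))) = -sqrt(5441)/40207 + 39516*(-I*sqrt(27458)/27458) = -sqrt(5441)/40207 - 19758*I*sqrt(27458)/13729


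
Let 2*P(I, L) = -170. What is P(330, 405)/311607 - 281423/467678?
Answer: -87733129391/145731738546 ≈ -0.60202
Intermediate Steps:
P(I, L) = -85 (P(I, L) = (1/2)*(-170) = -85)
P(330, 405)/311607 - 281423/467678 = -85/311607 - 281423/467678 = -87733129391/145731738546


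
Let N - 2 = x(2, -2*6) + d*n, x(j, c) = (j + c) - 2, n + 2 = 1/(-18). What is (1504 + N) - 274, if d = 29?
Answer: 20887/18 ≈ 1160.4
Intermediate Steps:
n = -37/18 (n = -2 + 1/(-18) = -2 - 1/18 = -37/18 ≈ -2.0556)
x(j, c) = -2 + c + j (x(j, c) = (c + j) - 2 = -2 + c + j)
N = -1253/18 (N = 2 + ((-2 - 2*6 + 2) + 29*(-37/18)) = 2 + ((-2 - 12 + 2) - 1073/18) = 2 + (-12 - 1073/18) = 2 - 1289/18 = -1253/18 ≈ -69.611)
(1504 + N) - 274 = (1504 - 1253/18) - 274 = 25819/18 - 274 = 20887/18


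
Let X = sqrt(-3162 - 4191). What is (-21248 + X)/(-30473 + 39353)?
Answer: -1328/555 + I*sqrt(817)/2960 ≈ -2.3928 + 0.0096565*I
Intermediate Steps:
X = 3*I*sqrt(817) (X = sqrt(-7353) = 3*I*sqrt(817) ≈ 85.75*I)
(-21248 + X)/(-30473 + 39353) = (-21248 + 3*I*sqrt(817))/(-30473 + 39353) = (-21248 + 3*I*sqrt(817))/8880 = (-21248 + 3*I*sqrt(817))*(1/8880) = -1328/555 + I*sqrt(817)/2960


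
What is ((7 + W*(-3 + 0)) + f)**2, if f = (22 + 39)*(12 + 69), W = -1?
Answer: 24512401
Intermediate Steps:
f = 4941 (f = 61*81 = 4941)
((7 + W*(-3 + 0)) + f)**2 = ((7 - (-3 + 0)) + 4941)**2 = ((7 - 1*(-3)) + 4941)**2 = ((7 + 3) + 4941)**2 = (10 + 4941)**2 = 4951**2 = 24512401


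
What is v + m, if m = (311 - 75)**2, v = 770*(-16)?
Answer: 43376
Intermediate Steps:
v = -12320
m = 55696 (m = 236**2 = 55696)
v + m = -12320 + 55696 = 43376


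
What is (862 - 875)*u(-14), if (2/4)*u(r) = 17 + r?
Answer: -78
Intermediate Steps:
u(r) = 34 + 2*r (u(r) = 2*(17 + r) = 34 + 2*r)
(862 - 875)*u(-14) = (862 - 875)*(34 + 2*(-14)) = -13*(34 - 28) = -13*6 = -78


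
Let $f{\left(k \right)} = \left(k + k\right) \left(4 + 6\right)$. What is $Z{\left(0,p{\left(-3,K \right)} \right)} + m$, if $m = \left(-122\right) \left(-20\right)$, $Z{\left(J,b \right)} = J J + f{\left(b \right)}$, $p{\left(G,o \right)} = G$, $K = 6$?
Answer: $2380$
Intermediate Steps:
$f{\left(k \right)} = 20 k$ ($f{\left(k \right)} = 2 k 10 = 20 k$)
$Z{\left(J,b \right)} = J^{2} + 20 b$ ($Z{\left(J,b \right)} = J J + 20 b = J^{2} + 20 b$)
$m = 2440$
$Z{\left(0,p{\left(-3,K \right)} \right)} + m = \left(0^{2} + 20 \left(-3\right)\right) + 2440 = \left(0 - 60\right) + 2440 = -60 + 2440 = 2380$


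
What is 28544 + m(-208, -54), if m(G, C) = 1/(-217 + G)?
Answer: 12131199/425 ≈ 28544.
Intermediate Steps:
28544 + m(-208, -54) = 28544 + 1/(-217 - 208) = 28544 + 1/(-425) = 28544 - 1/425 = 12131199/425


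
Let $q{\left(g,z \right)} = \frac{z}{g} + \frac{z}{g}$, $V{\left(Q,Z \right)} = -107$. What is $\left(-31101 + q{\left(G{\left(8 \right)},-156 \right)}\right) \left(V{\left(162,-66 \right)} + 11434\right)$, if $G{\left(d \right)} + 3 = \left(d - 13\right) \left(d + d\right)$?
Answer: $- \frac{29235791217}{83} \approx -3.5224 \cdot 10^{8}$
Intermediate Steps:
$G{\left(d \right)} = -3 + 2 d \left(-13 + d\right)$ ($G{\left(d \right)} = -3 + \left(d - 13\right) \left(d + d\right) = -3 + \left(-13 + d\right) 2 d = -3 + 2 d \left(-13 + d\right)$)
$q{\left(g,z \right)} = \frac{2 z}{g}$
$\left(-31101 + q{\left(G{\left(8 \right)},-156 \right)}\right) \left(V{\left(162,-66 \right)} + 11434\right) = \left(-31101 + 2 \left(-156\right) \frac{1}{-3 - 208 + 2 \cdot 8^{2}}\right) \left(-107 + 11434\right) = \left(-31101 + 2 \left(-156\right) \frac{1}{-3 - 208 + 2 \cdot 64}\right) 11327 = \left(-31101 + 2 \left(-156\right) \frac{1}{-3 - 208 + 128}\right) 11327 = \left(-31101 + 2 \left(-156\right) \frac{1}{-83}\right) 11327 = \left(-31101 + 2 \left(-156\right) \left(- \frac{1}{83}\right)\right) 11327 = \left(-31101 + \frac{312}{83}\right) 11327 = \left(- \frac{2581071}{83}\right) 11327 = - \frac{29235791217}{83}$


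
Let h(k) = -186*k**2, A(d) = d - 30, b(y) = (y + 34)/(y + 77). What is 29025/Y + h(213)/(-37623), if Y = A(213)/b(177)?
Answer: 69184242657/194310254 ≈ 356.05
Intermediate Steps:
b(y) = (34 + y)/(77 + y)
A(d) = -30 + d
Y = 46482/211 (Y = (-30 + 213)/(((34 + 177)/(77 + 177))) = 183/((211/254)) = 183/(((1/254)*211)) = 183/(211/254) = 183*(254/211) = 46482/211 ≈ 220.29)
29025/Y + h(213)/(-37623) = 29025/(46482/211) - 186*213**2/(-37623) = 29025*(211/46482) - 186*45369*(-1/37623) = 2041425/15494 - 8438634*(-1/37623) = 2041425/15494 + 2812878/12541 = 69184242657/194310254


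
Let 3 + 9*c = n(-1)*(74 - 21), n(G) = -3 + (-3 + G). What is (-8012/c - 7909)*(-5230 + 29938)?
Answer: -35651889732/187 ≈ -1.9065e+8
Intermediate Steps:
n(G) = -6 + G
c = -374/9 (c = -⅓ + ((-6 - 1)*(74 - 21))/9 = -⅓ + (-7*53)/9 = -⅓ + (⅑)*(-371) = -⅓ - 371/9 = -374/9 ≈ -41.556)
(-8012/c - 7909)*(-5230 + 29938) = (-8012/(-374/9) - 7909)*(-5230 + 29938) = (-8012*(-9/374) - 7909)*24708 = (36054/187 - 7909)*24708 = -1442929/187*24708 = -35651889732/187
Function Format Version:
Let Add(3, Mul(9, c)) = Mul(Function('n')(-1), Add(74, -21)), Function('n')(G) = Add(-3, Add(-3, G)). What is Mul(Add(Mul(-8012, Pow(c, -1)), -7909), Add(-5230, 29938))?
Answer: Rational(-35651889732, 187) ≈ -1.9065e+8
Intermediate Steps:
Function('n')(G) = Add(-6, G)
c = Rational(-374, 9) (c = Add(Rational(-1, 3), Mul(Rational(1, 9), Mul(Add(-6, -1), Add(74, -21)))) = Add(Rational(-1, 3), Mul(Rational(1, 9), Mul(-7, 53))) = Add(Rational(-1, 3), Mul(Rational(1, 9), -371)) = Add(Rational(-1, 3), Rational(-371, 9)) = Rational(-374, 9) ≈ -41.556)
Mul(Add(Mul(-8012, Pow(c, -1)), -7909), Add(-5230, 29938)) = Mul(Add(Mul(-8012, Pow(Rational(-374, 9), -1)), -7909), Add(-5230, 29938)) = Mul(Add(Mul(-8012, Rational(-9, 374)), -7909), 24708) = Mul(Add(Rational(36054, 187), -7909), 24708) = Mul(Rational(-1442929, 187), 24708) = Rational(-35651889732, 187)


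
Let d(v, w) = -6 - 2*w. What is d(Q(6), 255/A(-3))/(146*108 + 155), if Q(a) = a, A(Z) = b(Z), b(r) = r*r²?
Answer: 116/143307 ≈ 0.00080945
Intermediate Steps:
b(r) = r³
A(Z) = Z³
d(Q(6), 255/A(-3))/(146*108 + 155) = (-6 - 510/((-3)³))/(146*108 + 155) = (-6 - 510/(-27))/(15768 + 155) = (-6 - 510*(-1)/27)/15923 = (-6 - 2*(-85/9))*(1/15923) = (-6 + 170/9)*(1/15923) = (116/9)*(1/15923) = 116/143307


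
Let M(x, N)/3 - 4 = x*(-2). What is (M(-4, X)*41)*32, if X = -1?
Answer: 47232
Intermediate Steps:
M(x, N) = 12 - 6*x (M(x, N) = 12 + 3*(x*(-2)) = 12 + 3*(-2*x) = 12 - 6*x)
(M(-4, X)*41)*32 = ((12 - 6*(-4))*41)*32 = ((12 + 24)*41)*32 = (36*41)*32 = 1476*32 = 47232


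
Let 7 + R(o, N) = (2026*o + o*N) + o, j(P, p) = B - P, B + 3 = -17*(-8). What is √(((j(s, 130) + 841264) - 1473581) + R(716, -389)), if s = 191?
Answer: √540426 ≈ 735.14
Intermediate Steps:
B = 133 (B = -3 - 17*(-8) = -3 + 136 = 133)
j(P, p) = 133 - P
R(o, N) = -7 + 2027*o + N*o (R(o, N) = -7 + ((2026*o + o*N) + o) = -7 + ((2026*o + N*o) + o) = -7 + (2027*o + N*o) = -7 + 2027*o + N*o)
√(((j(s, 130) + 841264) - 1473581) + R(716, -389)) = √((((133 - 1*191) + 841264) - 1473581) + (-7 + 2027*716 - 389*716)) = √((((133 - 191) + 841264) - 1473581) + (-7 + 1451332 - 278524)) = √(((-58 + 841264) - 1473581) + 1172801) = √((841206 - 1473581) + 1172801) = √(-632375 + 1172801) = √540426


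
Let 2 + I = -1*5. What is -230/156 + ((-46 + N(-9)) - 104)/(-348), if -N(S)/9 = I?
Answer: -191/156 ≈ -1.2244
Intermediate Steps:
I = -7 (I = -2 - 1*5 = -2 - 5 = -7)
N(S) = 63 (N(S) = -9*(-7) = 63)
-230/156 + ((-46 + N(-9)) - 104)/(-348) = -230/156 + ((-46 + 63) - 104)/(-348) = -230*1/156 + (17 - 104)*(-1/348) = -115/78 - 87*(-1/348) = -115/78 + ¼ = -191/156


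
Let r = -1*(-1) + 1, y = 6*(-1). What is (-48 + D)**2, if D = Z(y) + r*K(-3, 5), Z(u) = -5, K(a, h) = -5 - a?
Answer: 3249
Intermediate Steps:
y = -6
r = 2 (r = 1 + 1 = 2)
D = -9 (D = -5 + 2*(-5 - 1*(-3)) = -5 + 2*(-5 + 3) = -5 + 2*(-2) = -5 - 4 = -9)
(-48 + D)**2 = (-48 - 9)**2 = (-57)**2 = 3249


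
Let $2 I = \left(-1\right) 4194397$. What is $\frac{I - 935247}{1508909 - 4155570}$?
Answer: $\frac{6064891}{5293322} \approx 1.1458$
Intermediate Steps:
$I = - \frac{4194397}{2}$ ($I = \frac{\left(-1\right) 4194397}{2} = \frac{1}{2} \left(-4194397\right) = - \frac{4194397}{2} \approx -2.0972 \cdot 10^{6}$)
$\frac{I - 935247}{1508909 - 4155570} = \frac{- \frac{4194397}{2} - 935247}{1508909 - 4155570} = - \frac{6064891}{2 \left(-2646661\right)} = \left(- \frac{6064891}{2}\right) \left(- \frac{1}{2646661}\right) = \frac{6064891}{5293322}$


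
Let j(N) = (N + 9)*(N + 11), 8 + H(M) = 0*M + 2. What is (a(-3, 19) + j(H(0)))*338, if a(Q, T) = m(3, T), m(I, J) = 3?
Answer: 6084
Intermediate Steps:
a(Q, T) = 3
H(M) = -6 (H(M) = -8 + (0*M + 2) = -8 + (0 + 2) = -8 + 2 = -6)
j(N) = (9 + N)*(11 + N)
(a(-3, 19) + j(H(0)))*338 = (3 + (99 + (-6)² + 20*(-6)))*338 = (3 + (99 + 36 - 120))*338 = (3 + 15)*338 = 18*338 = 6084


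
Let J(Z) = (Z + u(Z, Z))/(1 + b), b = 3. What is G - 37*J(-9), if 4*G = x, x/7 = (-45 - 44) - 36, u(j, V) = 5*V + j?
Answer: 364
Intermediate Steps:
u(j, V) = j + 5*V
x = -875 (x = 7*((-45 - 44) - 36) = 7*(-89 - 36) = 7*(-125) = -875)
G = -875/4 (G = (¼)*(-875) = -875/4 ≈ -218.75)
J(Z) = 7*Z/4 (J(Z) = (Z + (Z + 5*Z))/(1 + 3) = (Z + 6*Z)/4 = (7*Z)*(¼) = 7*Z/4)
G - 37*J(-9) = -875/4 - 259*(-9)/4 = -875/4 - 37*(-63/4) = -875/4 + 2331/4 = 364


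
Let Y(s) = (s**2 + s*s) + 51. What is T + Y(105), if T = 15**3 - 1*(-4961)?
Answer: 30437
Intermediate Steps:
Y(s) = 51 + 2*s**2 (Y(s) = (s**2 + s**2) + 51 = 2*s**2 + 51 = 51 + 2*s**2)
T = 8336 (T = 3375 + 4961 = 8336)
T + Y(105) = 8336 + (51 + 2*105**2) = 8336 + (51 + 2*11025) = 8336 + (51 + 22050) = 8336 + 22101 = 30437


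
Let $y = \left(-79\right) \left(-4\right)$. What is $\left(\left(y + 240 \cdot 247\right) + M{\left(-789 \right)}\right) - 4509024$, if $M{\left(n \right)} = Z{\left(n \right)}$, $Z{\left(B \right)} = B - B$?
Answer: $-4449428$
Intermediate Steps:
$y = 316$
$Z{\left(B \right)} = 0$
$M{\left(n \right)} = 0$
$\left(\left(y + 240 \cdot 247\right) + M{\left(-789 \right)}\right) - 4509024 = \left(\left(316 + 240 \cdot 247\right) + 0\right) - 4509024 = \left(\left(316 + 59280\right) + 0\right) - 4509024 = \left(59596 + 0\right) - 4509024 = 59596 - 4509024 = -4449428$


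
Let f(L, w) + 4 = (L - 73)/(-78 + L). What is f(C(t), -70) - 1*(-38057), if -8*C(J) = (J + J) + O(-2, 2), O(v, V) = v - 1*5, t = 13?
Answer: 24468682/643 ≈ 38054.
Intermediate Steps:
O(v, V) = -5 + v (O(v, V) = v - 5 = -5 + v)
C(J) = 7/8 - J/4 (C(J) = -((J + J) + (-5 - 2))/8 = -(2*J - 7)/8 = -(-7 + 2*J)/8 = 7/8 - J/4)
f(L, w) = -4 + (-73 + L)/(-78 + L) (f(L, w) = -4 + (L - 73)/(-78 + L) = -4 + (-73 + L)/(-78 + L))
f(C(t), -70) - 1*(-38057) = (239 - 3*(7/8 - ¼*13))/(-78 + (7/8 - ¼*13)) - 1*(-38057) = (239 - 3*(7/8 - 13/4))/(-78 + (7/8 - 13/4)) + 38057 = (239 - 3*(-19/8))/(-78 - 19/8) + 38057 = (239 + 57/8)/(-643/8) + 38057 = -8/643*1969/8 + 38057 = -1969/643 + 38057 = 24468682/643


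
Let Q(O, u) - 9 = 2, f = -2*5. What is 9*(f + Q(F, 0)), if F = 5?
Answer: 9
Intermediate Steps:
f = -10
Q(O, u) = 11 (Q(O, u) = 9 + 2 = 11)
9*(f + Q(F, 0)) = 9*(-10 + 11) = 9*1 = 9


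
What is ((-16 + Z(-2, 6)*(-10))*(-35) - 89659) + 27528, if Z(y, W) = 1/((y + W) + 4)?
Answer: -246109/4 ≈ -61527.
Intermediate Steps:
Z(y, W) = 1/(4 + W + y) (Z(y, W) = 1/((W + y) + 4) = 1/(4 + W + y))
((-16 + Z(-2, 6)*(-10))*(-35) - 89659) + 27528 = ((-16 - 10/(4 + 6 - 2))*(-35) - 89659) + 27528 = ((-16 - 10/8)*(-35) - 89659) + 27528 = ((-16 + (⅛)*(-10))*(-35) - 89659) + 27528 = ((-16 - 5/4)*(-35) - 89659) + 27528 = (-69/4*(-35) - 89659) + 27528 = (2415/4 - 89659) + 27528 = -356221/4 + 27528 = -246109/4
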